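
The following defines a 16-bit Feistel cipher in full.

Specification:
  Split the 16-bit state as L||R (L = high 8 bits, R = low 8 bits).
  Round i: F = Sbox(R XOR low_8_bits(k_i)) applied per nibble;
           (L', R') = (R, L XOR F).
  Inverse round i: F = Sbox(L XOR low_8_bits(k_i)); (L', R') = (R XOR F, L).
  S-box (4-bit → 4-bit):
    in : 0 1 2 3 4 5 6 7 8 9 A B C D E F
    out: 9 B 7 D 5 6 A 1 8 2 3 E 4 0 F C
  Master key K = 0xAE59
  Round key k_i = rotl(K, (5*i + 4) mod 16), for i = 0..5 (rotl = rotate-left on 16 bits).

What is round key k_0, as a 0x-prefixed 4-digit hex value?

0xE59A

K = 0xAE59
k_0 = rotl(K, (5*0+4) mod 16) = rotl(K, 4) = 0xE59A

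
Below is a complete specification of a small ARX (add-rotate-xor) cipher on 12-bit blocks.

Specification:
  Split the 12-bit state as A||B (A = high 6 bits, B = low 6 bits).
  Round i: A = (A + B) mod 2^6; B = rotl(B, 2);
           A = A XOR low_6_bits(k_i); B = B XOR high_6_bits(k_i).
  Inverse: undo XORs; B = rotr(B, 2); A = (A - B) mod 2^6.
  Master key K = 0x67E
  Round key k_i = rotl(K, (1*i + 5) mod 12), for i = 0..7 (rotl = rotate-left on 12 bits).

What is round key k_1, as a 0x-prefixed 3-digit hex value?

0xF99

K = 0x67E
k_0 = rotl(K, (1*0+5) mod 12) = rotl(K, 5) = 0xFCC
k_1 = rotl(K, (1*1+5) mod 12) = rotl(K, 6) = 0xF99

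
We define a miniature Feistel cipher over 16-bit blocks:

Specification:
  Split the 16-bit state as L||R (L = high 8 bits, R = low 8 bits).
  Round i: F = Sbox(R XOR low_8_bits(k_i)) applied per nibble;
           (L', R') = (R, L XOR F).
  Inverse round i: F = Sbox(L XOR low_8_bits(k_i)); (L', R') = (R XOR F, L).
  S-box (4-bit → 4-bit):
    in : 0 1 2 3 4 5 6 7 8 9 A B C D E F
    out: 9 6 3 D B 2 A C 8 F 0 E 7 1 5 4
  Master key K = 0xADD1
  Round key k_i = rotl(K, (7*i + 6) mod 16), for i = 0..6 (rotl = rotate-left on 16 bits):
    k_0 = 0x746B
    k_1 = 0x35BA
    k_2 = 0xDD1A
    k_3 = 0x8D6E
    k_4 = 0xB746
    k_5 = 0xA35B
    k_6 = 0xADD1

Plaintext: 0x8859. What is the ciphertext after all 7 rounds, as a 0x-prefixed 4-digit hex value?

s_0 = plaintext = 0x8859
s_1 = Round(s_0, k_0) = 0x595B
s_2 = Round(s_1, k_1) = 0x5B0F
s_3 = Round(s_2, k_2) = 0x0F39
s_4 = Round(s_3, k_3) = 0x3923
s_5 = Round(s_4, k_4) = 0x239B
s_6 = Round(s_5, k_5) = 0x9B5A
s_7 = Round(s_6, k_6) = 0x5A15

0x5A15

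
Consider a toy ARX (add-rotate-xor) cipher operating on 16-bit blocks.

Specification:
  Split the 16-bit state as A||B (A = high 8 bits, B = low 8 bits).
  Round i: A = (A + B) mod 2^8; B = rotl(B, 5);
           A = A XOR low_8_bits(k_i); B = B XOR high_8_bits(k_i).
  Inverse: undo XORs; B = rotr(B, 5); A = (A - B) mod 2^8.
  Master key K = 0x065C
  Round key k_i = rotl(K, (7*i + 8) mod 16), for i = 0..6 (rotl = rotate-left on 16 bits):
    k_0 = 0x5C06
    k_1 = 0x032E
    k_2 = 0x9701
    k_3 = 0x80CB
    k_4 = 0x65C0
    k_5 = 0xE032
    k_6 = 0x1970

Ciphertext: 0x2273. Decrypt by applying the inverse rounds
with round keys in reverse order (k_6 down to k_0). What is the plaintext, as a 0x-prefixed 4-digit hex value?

s_0 = ciphertext = 0x2273
s_1 = InvRound(s_0, k_6) = 0xFF53
s_2 = InvRound(s_1, k_5) = 0x309D
s_3 = InvRound(s_2, k_4) = 0x29C7
s_4 = InvRound(s_3, k_3) = 0xA83A
s_5 = InvRound(s_4, k_2) = 0x3C6D
s_6 = InvRound(s_5, k_1) = 0x9F73
s_7 = InvRound(s_6, k_0) = 0x2079

0x2079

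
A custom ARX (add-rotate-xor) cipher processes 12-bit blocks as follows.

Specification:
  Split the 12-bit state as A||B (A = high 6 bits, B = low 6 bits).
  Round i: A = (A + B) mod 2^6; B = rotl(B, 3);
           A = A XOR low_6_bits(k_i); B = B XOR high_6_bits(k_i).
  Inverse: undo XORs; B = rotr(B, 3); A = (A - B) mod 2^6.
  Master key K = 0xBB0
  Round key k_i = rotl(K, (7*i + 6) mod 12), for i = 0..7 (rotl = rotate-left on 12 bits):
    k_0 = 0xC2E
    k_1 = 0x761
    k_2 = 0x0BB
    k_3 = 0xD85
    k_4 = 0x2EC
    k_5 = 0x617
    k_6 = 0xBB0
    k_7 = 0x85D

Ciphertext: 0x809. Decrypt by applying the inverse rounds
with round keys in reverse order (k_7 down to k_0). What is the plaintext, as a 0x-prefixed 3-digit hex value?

0x961

s_0 = ciphertext = 0x809
s_1 = InvRound(s_0, k_7) = 0xE05
s_2 = InvRound(s_1, k_6) = 0xADD
s_3 = InvRound(s_2, k_5) = 0x528
s_4 = InvRound(s_3, k_4) = 0x71C
s_5 = InvRound(s_4, k_3) = 0x115
s_6 = InvRound(s_5, k_2) = 0x17A
s_7 = InvRound(s_6, k_1) = 0xA3C
s_8 = InvRound(s_7, k_0) = 0x961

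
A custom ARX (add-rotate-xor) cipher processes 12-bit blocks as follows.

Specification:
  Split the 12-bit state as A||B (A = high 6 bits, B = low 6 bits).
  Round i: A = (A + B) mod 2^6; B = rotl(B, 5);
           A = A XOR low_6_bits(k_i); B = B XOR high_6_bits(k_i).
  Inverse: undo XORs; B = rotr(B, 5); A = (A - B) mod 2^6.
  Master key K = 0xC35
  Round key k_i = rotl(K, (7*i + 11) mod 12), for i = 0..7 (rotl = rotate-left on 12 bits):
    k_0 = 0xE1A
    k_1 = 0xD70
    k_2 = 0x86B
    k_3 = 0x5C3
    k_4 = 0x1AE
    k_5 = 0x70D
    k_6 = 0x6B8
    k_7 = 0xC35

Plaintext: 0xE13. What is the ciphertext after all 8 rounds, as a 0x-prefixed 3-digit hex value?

0xA89

s_0 = plaintext = 0xE13
s_1 = Round(s_0, k_0) = 0x451
s_2 = Round(s_1, k_1) = 0x49D
s_3 = Round(s_2, k_2) = 0x10F
s_4 = Round(s_3, k_3) = 0x430
s_5 = Round(s_4, k_4) = 0xB9E
s_6 = Round(s_5, k_5) = 0x053
s_7 = Round(s_6, k_6) = 0xB33
s_8 = Round(s_7, k_7) = 0xA89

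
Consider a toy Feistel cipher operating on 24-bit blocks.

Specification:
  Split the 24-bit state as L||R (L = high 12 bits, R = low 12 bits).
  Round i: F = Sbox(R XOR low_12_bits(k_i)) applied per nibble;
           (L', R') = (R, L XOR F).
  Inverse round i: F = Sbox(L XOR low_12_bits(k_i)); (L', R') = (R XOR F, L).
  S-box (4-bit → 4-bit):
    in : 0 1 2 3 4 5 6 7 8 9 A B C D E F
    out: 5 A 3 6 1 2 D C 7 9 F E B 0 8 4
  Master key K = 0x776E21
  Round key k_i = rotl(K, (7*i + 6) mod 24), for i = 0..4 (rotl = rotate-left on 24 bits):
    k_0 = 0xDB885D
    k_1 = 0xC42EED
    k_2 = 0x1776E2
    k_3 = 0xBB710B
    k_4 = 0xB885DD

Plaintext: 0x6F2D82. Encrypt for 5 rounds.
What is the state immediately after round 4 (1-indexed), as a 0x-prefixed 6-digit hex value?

0x54E33E

s_0 = plaintext = 0x6F2D82
s_1 = Round(s_0, k_0) = 0xD824F6
s_2 = Round(s_1, k_1) = 0x4F622C
s_3 = Round(s_2, k_2) = 0x22C54E
s_4 = Round(s_3, k_3) = 0x54E33E
s_5 = Round(s_4, k_4) = 0x33E8C8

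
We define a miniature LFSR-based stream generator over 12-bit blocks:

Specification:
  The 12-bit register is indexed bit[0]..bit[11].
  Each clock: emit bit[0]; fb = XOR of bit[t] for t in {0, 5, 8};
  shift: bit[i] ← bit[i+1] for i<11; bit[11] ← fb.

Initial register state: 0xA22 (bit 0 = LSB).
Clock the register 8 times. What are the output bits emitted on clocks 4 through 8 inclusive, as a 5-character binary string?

reg_0 = 0xA22
clock 1: out=0, reg = 0xD11
clock 2: out=1, reg = 0x688
clock 3: out=0, reg = 0x344
clock 4: out=0, reg = 0x9A2
clock 5: out=0, reg = 0x4D1
clock 6: out=1, reg = 0xA68
clock 7: out=0, reg = 0xD34
clock 8: out=0, reg = 0x69A

00100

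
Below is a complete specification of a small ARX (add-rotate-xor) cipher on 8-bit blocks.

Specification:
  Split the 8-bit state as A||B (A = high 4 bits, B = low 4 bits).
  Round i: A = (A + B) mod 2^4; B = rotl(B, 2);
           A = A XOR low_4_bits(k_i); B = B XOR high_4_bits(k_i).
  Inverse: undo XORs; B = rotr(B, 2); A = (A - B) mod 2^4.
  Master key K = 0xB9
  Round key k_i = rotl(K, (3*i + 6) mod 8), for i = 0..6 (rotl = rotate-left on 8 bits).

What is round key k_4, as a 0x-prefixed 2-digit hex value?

K = 0xB9
k_0 = rotl(K, (3*0+6) mod 8) = rotl(K, 6) = 0x6E
k_1 = rotl(K, (3*1+6) mod 8) = rotl(K, 1) = 0x73
k_2 = rotl(K, (3*2+6) mod 8) = rotl(K, 4) = 0x9B
k_3 = rotl(K, (3*3+6) mod 8) = rotl(K, 7) = 0xDC
k_4 = rotl(K, (3*4+6) mod 8) = rotl(K, 2) = 0xE6

0xE6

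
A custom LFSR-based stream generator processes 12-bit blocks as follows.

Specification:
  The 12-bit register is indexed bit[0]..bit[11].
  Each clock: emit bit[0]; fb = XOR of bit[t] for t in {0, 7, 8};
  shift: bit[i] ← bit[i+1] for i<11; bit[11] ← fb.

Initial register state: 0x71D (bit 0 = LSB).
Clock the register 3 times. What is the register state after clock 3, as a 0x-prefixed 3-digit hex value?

0x8E3

reg_0 = 0x71D
clock 1: out=1, reg = 0x38E
clock 2: out=0, reg = 0x1C7
clock 3: out=1, reg = 0x8E3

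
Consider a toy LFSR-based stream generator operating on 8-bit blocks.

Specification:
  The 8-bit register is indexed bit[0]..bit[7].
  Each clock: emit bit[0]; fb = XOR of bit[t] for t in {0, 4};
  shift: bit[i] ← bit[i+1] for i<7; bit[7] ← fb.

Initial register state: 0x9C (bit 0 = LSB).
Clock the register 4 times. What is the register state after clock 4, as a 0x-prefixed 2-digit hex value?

0x59

reg_0 = 0x9C
clock 1: out=0, reg = 0xCE
clock 2: out=0, reg = 0x67
clock 3: out=1, reg = 0xB3
clock 4: out=1, reg = 0x59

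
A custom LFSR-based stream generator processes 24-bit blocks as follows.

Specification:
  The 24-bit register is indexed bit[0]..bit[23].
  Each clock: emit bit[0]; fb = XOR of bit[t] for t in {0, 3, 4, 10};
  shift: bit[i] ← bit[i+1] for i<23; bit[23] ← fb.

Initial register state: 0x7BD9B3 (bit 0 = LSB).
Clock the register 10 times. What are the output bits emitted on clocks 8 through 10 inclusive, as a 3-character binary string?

reg_0 = 0x7BD9B3
clock 1: out=1, reg = 0x3DECD9
clock 2: out=1, reg = 0x1EF66C
clock 3: out=0, reg = 0x0F7B36
clock 4: out=0, reg = 0x87BD9B
clock 5: out=1, reg = 0x43DECD
clock 6: out=1, reg = 0xA1EF66
clock 7: out=0, reg = 0xD0F7B3
clock 8: out=1, reg = 0xE87BD9
clock 9: out=1, reg = 0xF43DEC
clock 10: out=0, reg = 0x7A1EF6

110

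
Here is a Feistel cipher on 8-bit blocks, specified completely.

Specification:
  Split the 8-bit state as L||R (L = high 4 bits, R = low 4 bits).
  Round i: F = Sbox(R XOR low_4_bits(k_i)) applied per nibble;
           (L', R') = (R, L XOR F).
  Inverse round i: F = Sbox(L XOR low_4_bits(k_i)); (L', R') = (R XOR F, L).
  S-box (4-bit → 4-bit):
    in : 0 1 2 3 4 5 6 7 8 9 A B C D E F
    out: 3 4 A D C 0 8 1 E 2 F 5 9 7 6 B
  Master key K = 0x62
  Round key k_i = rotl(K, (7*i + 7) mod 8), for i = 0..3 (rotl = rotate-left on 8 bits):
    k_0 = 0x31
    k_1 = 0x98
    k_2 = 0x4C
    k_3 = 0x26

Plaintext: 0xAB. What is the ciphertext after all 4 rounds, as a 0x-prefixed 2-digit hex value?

s_0 = plaintext = 0xAB
s_1 = Round(s_0, k_0) = 0xB5
s_2 = Round(s_1, k_1) = 0x5C
s_3 = Round(s_2, k_2) = 0xC6
s_4 = Round(s_3, k_3) = 0x6F

0x6F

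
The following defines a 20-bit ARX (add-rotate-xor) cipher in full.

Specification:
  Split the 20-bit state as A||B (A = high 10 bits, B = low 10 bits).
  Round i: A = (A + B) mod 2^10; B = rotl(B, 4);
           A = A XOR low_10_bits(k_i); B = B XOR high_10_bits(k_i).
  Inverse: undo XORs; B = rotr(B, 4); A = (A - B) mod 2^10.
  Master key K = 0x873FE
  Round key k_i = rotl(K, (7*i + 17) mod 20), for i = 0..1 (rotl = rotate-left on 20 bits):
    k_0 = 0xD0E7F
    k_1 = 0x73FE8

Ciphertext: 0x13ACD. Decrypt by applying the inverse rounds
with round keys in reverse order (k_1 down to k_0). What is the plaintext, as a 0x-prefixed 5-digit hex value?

s_0 = ciphertext = 0x13ACD
s_1 = InvRound(s_0, k_1) = 0xBD8B0
s_2 = InvRound(s_1, k_0) = 0xE28FF

0xE28FF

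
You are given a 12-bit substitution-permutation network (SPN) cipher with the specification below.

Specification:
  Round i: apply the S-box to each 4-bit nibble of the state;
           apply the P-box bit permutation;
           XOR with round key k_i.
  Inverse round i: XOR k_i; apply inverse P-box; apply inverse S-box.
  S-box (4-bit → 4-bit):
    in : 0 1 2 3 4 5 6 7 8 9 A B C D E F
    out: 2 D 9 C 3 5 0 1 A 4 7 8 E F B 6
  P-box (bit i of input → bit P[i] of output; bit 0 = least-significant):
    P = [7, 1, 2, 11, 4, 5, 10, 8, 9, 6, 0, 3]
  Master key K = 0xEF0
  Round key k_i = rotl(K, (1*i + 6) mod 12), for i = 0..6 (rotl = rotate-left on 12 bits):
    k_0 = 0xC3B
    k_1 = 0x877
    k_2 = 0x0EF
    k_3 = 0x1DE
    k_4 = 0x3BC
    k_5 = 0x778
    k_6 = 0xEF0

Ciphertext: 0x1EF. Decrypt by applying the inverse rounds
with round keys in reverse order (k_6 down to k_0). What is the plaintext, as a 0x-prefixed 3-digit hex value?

s_0 = ciphertext = 0x1EF
s_1 = InvRound(s_0, k_6) = 0x11C
s_2 = InvRound(s_1, k_5) = 0x4F9
s_3 = InvRound(s_2, k_4) = 0xA39
s_4 = InvRound(s_3, k_3) = 0xA8D
s_5 = InvRound(s_4, k_2) = 0x408
s_6 = InvRound(s_5, k_1) = 0xCAC
s_7 = InvRound(s_6, k_0) = 0x97A

0x97A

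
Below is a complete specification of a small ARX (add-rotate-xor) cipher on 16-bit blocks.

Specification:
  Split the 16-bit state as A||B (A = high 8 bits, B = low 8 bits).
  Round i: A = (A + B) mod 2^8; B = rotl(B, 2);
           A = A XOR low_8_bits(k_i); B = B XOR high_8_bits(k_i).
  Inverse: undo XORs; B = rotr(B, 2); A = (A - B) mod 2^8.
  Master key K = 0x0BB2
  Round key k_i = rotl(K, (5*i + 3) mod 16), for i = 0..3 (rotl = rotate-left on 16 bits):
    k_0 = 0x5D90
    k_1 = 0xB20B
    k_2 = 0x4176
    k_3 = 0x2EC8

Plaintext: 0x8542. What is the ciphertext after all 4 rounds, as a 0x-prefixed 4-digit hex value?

0x0B15

s_0 = plaintext = 0x8542
s_1 = Round(s_0, k_0) = 0x5754
s_2 = Round(s_1, k_1) = 0xA0E3
s_3 = Round(s_2, k_2) = 0xF5CE
s_4 = Round(s_3, k_3) = 0x0B15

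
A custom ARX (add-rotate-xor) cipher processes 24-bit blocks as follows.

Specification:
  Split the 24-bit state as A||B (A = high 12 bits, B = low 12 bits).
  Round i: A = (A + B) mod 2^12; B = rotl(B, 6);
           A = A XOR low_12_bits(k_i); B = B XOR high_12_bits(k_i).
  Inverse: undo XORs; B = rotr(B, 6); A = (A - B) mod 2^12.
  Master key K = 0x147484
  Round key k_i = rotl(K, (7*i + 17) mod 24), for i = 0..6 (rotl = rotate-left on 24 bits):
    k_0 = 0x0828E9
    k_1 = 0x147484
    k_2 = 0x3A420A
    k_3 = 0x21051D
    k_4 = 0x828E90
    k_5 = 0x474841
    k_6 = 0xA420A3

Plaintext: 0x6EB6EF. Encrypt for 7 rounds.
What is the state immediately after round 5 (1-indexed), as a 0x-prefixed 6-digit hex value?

s_0 = plaintext = 0x6EB6EF
s_1 = Round(s_0, k_0) = 0x533B59
s_2 = Round(s_1, k_1) = 0x40872A
s_3 = Round(s_2, k_2) = 0x938938
s_4 = Round(s_3, k_3) = 0x76DC34
s_5 = Round(s_4, k_4) = 0xD31518
s_6 = Round(s_5, k_5) = 0xA08260
s_7 = Round(s_6, k_6) = 0xCCB24B

0xD31518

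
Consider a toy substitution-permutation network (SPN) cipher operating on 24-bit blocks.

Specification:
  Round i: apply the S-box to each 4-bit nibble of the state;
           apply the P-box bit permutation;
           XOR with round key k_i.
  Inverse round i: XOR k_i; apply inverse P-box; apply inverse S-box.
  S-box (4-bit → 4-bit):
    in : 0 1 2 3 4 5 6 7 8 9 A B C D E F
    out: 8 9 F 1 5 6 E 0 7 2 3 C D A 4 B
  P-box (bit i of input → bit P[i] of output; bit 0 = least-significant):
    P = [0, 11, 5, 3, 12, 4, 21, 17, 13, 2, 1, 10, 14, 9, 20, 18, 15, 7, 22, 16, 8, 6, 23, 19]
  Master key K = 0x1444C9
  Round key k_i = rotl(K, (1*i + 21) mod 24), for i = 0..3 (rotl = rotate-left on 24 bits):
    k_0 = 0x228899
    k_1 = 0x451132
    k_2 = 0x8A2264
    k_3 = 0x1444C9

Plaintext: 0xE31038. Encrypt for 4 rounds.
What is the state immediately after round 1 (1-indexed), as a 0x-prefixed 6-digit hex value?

0xA654B8

s_0 = plaintext = 0xE31038
s_1 = Round(s_0, k_0) = 0xA654B8
s_2 = Round(s_1, k_1) = 0x363AD1
s_3 = Round(s_2, k_2) = 0xC943F9
s_4 = Round(s_3, k_3) = 0x8E3D59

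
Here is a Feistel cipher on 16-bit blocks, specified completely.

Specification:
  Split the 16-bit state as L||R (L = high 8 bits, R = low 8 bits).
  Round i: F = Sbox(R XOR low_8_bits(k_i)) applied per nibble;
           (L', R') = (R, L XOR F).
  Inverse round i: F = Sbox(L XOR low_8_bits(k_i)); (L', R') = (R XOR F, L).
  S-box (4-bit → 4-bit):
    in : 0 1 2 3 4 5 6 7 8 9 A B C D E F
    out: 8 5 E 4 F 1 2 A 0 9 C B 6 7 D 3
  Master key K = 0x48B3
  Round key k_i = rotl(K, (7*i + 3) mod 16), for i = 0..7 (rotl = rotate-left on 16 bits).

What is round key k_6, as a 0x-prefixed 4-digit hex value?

0x6916

K = 0x48B3
k_0 = rotl(K, (7*0+3) mod 16) = rotl(K, 3) = 0x459A
k_1 = rotl(K, (7*1+3) mod 16) = rotl(K, 10) = 0xCD22
k_2 = rotl(K, (7*2+3) mod 16) = rotl(K, 1) = 0x9166
k_3 = rotl(K, (7*3+3) mod 16) = rotl(K, 8) = 0xB348
k_4 = rotl(K, (7*4+3) mod 16) = rotl(K, 15) = 0xA459
k_5 = rotl(K, (7*5+3) mod 16) = rotl(K, 6) = 0x2CD2
k_6 = rotl(K, (7*6+3) mod 16) = rotl(K, 13) = 0x6916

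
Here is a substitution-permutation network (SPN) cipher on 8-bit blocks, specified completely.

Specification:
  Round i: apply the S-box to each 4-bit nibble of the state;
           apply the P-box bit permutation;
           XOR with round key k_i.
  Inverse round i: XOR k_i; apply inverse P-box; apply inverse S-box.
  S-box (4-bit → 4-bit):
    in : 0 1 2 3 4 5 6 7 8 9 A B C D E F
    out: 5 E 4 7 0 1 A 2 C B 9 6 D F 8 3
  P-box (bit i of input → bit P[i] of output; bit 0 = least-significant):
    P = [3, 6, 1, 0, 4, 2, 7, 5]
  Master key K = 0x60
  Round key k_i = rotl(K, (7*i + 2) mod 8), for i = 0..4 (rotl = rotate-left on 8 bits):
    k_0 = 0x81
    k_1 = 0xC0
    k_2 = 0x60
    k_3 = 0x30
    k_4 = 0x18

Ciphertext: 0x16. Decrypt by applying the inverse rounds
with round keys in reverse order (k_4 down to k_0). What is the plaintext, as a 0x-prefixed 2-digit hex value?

0x74

s_0 = ciphertext = 0x16
s_1 = InvRound(s_0, k_4) = 0x70
s_2 = InvRound(s_1, k_3) = 0x47
s_3 = InvRound(s_2, k_2) = 0x68
s_4 = InvRound(s_3, k_1) = 0x85
s_5 = InvRound(s_4, k_0) = 0x74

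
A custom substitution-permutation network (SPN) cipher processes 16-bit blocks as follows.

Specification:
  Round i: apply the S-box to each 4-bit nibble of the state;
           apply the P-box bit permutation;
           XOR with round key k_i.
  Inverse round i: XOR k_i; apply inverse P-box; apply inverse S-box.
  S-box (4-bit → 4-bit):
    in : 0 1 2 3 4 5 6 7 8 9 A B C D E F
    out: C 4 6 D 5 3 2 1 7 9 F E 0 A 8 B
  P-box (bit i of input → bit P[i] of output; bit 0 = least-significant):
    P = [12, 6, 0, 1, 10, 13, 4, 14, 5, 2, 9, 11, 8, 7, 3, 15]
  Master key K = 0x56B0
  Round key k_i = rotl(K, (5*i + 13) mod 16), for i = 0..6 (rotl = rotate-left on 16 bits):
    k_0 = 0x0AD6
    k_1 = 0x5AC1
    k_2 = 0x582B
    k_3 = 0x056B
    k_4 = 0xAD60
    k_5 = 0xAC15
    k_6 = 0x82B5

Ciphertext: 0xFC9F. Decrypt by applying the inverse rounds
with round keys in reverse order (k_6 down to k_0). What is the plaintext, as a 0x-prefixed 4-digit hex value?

0x2E20

s_0 = ciphertext = 0xFC9F
s_1 = InvRound(s_0, k_6) = 0x13F9
s_2 = InvRound(s_1, k_5) = 0xAA55
s_3 = InvRound(s_2, k_4) = 0x7841
s_4 = InvRound(s_3, k_3) = 0x49F9
s_5 = InvRound(s_4, k_2) = 0x5C1F
s_6 = InvRound(s_5, k_1) = 0x224D
s_7 = InvRound(s_6, k_0) = 0x2E20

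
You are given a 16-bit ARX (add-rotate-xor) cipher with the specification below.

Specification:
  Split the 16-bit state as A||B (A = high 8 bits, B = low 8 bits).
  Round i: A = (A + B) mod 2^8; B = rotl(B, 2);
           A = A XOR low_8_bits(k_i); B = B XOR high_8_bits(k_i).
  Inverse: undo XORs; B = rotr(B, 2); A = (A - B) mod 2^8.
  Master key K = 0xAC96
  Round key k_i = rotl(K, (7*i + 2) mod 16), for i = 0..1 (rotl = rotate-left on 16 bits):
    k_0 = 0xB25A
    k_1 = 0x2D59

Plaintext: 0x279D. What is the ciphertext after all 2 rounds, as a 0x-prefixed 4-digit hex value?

s_0 = plaintext = 0x279D
s_1 = Round(s_0, k_0) = 0x9EC4
s_2 = Round(s_1, k_1) = 0x3B3E

0x3B3E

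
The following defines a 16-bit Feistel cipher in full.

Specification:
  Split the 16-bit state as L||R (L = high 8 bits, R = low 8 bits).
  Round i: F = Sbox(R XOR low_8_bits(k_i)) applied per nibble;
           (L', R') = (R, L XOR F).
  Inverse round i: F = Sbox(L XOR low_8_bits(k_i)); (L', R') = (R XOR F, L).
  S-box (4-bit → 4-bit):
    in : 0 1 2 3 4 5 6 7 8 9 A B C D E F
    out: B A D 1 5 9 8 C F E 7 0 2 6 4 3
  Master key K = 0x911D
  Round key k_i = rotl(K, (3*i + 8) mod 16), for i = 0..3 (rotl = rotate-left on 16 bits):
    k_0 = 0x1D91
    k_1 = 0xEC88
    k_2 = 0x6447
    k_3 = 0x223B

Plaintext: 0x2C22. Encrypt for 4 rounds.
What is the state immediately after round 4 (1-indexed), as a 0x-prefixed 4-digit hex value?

0x8F5E

s_0 = plaintext = 0x2C22
s_1 = Round(s_0, k_0) = 0x222D
s_2 = Round(s_1, k_1) = 0x2D5B
s_3 = Round(s_2, k_2) = 0x5B8F
s_4 = Round(s_3, k_3) = 0x8F5E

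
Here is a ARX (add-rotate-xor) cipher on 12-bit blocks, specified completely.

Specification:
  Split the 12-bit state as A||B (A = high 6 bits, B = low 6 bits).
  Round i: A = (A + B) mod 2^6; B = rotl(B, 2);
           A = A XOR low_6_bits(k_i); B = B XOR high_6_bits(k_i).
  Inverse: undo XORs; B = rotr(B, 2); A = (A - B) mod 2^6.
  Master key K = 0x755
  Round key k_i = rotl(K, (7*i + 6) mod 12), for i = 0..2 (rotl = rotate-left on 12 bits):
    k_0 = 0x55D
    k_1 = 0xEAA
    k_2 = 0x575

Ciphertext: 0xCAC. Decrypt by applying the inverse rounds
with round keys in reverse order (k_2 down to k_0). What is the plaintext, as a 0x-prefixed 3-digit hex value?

s_0 = ciphertext = 0xCAC
s_1 = InvRound(s_0, k_2) = 0xA5E
s_2 = InvRound(s_1, k_1) = 0xE89
s_3 = InvRound(s_2, k_0) = 0x807

0x807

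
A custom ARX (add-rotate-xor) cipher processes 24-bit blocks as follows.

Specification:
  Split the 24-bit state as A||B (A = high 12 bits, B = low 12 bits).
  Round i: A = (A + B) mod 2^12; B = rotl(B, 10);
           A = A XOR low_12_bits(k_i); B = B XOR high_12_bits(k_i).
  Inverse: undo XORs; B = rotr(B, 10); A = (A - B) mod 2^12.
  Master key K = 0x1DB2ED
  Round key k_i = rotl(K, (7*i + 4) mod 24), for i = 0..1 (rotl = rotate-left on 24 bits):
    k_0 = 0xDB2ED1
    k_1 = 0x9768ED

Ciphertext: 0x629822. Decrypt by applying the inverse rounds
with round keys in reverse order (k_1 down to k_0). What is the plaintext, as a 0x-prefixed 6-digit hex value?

0x41B38A

s_0 = ciphertext = 0x629822
s_1 = InvRound(s_0, k_1) = 0x974550
s_2 = InvRound(s_1, k_0) = 0x41B38A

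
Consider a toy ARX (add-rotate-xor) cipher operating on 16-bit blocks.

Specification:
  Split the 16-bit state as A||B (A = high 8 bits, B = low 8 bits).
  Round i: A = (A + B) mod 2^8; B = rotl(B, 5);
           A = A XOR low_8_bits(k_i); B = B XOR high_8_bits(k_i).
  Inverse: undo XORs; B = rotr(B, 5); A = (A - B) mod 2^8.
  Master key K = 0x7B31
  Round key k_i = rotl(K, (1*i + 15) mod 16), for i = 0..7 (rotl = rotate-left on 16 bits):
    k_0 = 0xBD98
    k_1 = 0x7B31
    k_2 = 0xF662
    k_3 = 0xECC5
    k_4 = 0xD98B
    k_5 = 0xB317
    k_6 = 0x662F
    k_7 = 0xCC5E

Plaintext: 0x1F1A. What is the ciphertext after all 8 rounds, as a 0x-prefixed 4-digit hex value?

0x3028

s_0 = plaintext = 0x1F1A
s_1 = Round(s_0, k_0) = 0xA1FE
s_2 = Round(s_1, k_1) = 0xAEA4
s_3 = Round(s_2, k_2) = 0x3062
s_4 = Round(s_3, k_3) = 0x57A0
s_5 = Round(s_4, k_4) = 0x7CCD
s_6 = Round(s_5, k_5) = 0x5E0A
s_7 = Round(s_6, k_6) = 0x4727
s_8 = Round(s_7, k_7) = 0x3028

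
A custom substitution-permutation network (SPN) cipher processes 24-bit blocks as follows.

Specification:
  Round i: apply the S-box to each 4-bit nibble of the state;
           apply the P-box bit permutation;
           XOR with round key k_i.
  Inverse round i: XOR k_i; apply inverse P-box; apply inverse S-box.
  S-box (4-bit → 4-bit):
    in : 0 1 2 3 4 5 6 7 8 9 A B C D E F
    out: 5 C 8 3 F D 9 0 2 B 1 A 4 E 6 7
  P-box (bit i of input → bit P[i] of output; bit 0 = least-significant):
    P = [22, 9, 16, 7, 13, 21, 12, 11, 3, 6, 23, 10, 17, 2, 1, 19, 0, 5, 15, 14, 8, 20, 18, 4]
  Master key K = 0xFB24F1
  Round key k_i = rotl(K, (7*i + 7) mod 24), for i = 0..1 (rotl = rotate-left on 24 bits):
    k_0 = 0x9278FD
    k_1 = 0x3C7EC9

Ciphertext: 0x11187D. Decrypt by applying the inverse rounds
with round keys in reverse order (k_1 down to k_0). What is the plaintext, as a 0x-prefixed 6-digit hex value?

s_0 = ciphertext = 0x11187D
s_1 = InvRound(s_0, k_1) = 0x1BB23D
s_2 = InvRound(s_1, k_0) = 0x712E2D

0x712E2D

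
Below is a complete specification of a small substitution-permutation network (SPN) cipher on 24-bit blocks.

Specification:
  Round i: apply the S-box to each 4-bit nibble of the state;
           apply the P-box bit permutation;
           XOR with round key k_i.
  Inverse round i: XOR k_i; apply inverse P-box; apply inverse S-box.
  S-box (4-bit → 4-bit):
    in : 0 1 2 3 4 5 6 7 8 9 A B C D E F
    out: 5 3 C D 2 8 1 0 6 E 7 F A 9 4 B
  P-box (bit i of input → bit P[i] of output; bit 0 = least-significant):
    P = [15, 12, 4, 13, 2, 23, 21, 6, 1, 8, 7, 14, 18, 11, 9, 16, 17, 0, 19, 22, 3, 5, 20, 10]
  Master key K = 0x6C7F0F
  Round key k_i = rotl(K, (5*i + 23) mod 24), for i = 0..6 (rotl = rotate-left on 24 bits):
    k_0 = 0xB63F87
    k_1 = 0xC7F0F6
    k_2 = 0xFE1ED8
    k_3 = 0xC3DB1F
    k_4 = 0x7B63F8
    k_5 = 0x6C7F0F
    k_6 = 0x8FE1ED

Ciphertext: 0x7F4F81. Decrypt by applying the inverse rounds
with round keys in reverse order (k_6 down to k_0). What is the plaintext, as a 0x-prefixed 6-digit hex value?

0x541A6D

s_0 = ciphertext = 0x7F4F81
s_1 = InvRound(s_0, k_6) = 0xB587BD
s_2 = InvRound(s_1, k_5) = 0x82C34B
s_3 = InvRound(s_2, k_4) = 0x895083
s_4 = InvRound(s_3, k_3) = 0x638860
s_5 = InvRound(s_4, k_2) = 0xBE3E4A
s_6 = InvRound(s_5, k_1) = 0xB29200
s_7 = InvRound(s_6, k_0) = 0x541A6D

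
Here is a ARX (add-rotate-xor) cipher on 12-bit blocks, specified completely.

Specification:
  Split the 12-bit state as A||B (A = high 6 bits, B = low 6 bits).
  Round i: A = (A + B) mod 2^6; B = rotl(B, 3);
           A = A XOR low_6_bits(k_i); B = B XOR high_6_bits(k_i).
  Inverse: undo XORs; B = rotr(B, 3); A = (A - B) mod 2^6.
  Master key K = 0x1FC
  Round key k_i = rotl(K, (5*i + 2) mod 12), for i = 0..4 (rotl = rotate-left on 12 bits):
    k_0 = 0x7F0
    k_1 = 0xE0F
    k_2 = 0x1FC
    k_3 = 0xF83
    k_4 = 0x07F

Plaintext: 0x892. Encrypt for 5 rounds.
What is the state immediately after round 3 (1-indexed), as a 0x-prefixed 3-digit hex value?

0x4CD

s_0 = plaintext = 0x892
s_1 = Round(s_0, k_0) = 0x10D
s_2 = Round(s_1, k_1) = 0x791
s_3 = Round(s_2, k_2) = 0x4CD
s_4 = Round(s_3, k_3) = 0x8D7
s_5 = Round(s_4, k_4) = 0x17B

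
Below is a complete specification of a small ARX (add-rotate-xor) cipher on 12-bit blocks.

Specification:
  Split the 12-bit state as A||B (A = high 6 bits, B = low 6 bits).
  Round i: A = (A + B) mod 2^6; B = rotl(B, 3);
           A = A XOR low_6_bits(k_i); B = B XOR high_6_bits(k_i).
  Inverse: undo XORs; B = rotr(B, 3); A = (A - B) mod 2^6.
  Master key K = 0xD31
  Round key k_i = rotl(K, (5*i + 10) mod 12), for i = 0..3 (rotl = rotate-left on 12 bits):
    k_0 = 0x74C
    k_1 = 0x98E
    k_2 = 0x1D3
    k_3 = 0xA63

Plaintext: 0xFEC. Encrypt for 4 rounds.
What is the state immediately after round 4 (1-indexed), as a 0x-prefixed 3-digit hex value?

0x3F0

s_0 = plaintext = 0xFEC
s_1 = Round(s_0, k_0) = 0x9F8
s_2 = Round(s_1, k_1) = 0x461
s_3 = Round(s_2, k_2) = 0x84B
s_4 = Round(s_3, k_3) = 0x3F0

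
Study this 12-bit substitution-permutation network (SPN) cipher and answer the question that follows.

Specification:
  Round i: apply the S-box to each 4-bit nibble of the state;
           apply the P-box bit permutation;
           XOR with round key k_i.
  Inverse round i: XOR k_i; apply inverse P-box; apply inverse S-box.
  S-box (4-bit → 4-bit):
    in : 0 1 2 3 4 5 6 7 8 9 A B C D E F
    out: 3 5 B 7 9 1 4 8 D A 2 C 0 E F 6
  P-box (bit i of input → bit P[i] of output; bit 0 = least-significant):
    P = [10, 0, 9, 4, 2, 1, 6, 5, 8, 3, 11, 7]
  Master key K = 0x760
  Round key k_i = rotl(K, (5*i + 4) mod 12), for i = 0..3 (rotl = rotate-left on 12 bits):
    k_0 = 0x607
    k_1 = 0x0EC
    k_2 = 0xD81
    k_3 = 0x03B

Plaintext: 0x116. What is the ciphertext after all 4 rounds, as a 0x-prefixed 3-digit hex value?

0x384

s_0 = plaintext = 0x116
s_1 = Round(s_0, k_0) = 0xD43
s_2 = Round(s_1, k_1) = 0xE41
s_3 = Round(s_2, k_2) = 0x22D
s_4 = Round(s_3, k_3) = 0x384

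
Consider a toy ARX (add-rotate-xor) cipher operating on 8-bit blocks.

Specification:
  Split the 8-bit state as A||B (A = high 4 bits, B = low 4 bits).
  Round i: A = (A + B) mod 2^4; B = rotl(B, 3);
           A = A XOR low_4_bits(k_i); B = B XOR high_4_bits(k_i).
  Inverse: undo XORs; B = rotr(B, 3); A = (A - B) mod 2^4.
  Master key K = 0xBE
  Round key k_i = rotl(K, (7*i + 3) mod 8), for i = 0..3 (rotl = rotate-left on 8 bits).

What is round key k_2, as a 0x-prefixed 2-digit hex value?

K = 0xBE
k_0 = rotl(K, (7*0+3) mod 8) = rotl(K, 3) = 0xF5
k_1 = rotl(K, (7*1+3) mod 8) = rotl(K, 2) = 0xFA
k_2 = rotl(K, (7*2+3) mod 8) = rotl(K, 1) = 0x7D

0x7D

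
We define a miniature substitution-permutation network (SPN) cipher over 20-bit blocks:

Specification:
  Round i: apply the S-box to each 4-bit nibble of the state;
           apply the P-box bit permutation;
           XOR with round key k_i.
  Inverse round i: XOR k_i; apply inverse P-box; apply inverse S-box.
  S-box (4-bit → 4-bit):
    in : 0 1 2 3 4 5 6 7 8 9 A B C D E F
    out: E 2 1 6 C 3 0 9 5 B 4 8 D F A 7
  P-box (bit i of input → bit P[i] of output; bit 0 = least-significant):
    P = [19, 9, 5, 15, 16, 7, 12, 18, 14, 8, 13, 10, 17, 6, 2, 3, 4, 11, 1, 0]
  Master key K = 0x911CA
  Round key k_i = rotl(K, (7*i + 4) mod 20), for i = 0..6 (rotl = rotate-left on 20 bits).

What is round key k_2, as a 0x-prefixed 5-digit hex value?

0xA4472

K = 0x911CA
k_0 = rotl(K, (7*0+4) mod 20) = rotl(K, 4) = 0x11CA9
k_1 = rotl(K, (7*1+4) mod 20) = rotl(K, 11) = 0xE5488
k_2 = rotl(K, (7*2+4) mod 20) = rotl(K, 18) = 0xA4472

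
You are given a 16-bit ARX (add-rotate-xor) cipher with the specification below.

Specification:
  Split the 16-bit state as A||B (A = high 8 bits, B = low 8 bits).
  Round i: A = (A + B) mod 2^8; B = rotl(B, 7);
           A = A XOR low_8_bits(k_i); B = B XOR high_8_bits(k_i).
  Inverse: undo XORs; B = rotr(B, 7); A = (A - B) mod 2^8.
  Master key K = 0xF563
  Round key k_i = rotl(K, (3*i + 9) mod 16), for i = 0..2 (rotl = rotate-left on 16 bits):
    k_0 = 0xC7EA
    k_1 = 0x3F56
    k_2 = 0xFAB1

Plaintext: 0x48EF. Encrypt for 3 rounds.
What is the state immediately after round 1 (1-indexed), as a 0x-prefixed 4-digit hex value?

0xDD30

s_0 = plaintext = 0x48EF
s_1 = Round(s_0, k_0) = 0xDD30
s_2 = Round(s_1, k_1) = 0x5B27
s_3 = Round(s_2, k_2) = 0x3369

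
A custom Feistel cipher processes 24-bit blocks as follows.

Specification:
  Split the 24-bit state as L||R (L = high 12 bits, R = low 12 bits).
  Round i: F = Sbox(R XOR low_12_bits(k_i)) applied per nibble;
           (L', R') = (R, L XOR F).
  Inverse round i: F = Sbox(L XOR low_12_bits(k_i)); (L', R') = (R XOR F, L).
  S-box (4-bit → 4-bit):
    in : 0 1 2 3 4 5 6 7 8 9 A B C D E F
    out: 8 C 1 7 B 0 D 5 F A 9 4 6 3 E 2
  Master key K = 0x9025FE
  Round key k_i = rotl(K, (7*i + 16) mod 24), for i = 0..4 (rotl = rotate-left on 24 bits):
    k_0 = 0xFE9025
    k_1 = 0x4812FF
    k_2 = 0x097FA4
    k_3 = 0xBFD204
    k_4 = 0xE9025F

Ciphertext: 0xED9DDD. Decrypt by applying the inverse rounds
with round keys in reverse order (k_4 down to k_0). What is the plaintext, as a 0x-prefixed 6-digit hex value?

0xA20743

s_0 = ciphertext = 0xED9DDD
s_1 = InvRound(s_0, k_4) = 0xB20ED9
s_2 = InvRound(s_1, k_3) = 0x4C2B20
s_3 = InvRound(s_2, k_2) = 0xFFD4C2
s_4 = InvRound(s_3, k_1) = 0x743FFD
s_5 = InvRound(s_4, k_0) = 0xA20743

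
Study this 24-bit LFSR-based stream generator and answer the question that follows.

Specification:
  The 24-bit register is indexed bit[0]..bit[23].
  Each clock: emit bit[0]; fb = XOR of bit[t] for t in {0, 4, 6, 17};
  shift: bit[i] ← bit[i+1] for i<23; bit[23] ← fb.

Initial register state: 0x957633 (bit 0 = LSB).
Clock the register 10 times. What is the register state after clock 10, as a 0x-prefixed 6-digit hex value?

0x70A55D

reg_0 = 0x957633
clock 1: out=1, reg = 0x4ABB19
clock 2: out=1, reg = 0xA55D8C
clock 3: out=0, reg = 0x52AEC6
clock 4: out=0, reg = 0x295763
clock 5: out=1, reg = 0x14ABB1
clock 6: out=1, reg = 0x0A55D8
clock 7: out=0, reg = 0x852AEC
clock 8: out=0, reg = 0xC29576
clock 9: out=0, reg = 0xE14ABB
clock 10: out=1, reg = 0x70A55D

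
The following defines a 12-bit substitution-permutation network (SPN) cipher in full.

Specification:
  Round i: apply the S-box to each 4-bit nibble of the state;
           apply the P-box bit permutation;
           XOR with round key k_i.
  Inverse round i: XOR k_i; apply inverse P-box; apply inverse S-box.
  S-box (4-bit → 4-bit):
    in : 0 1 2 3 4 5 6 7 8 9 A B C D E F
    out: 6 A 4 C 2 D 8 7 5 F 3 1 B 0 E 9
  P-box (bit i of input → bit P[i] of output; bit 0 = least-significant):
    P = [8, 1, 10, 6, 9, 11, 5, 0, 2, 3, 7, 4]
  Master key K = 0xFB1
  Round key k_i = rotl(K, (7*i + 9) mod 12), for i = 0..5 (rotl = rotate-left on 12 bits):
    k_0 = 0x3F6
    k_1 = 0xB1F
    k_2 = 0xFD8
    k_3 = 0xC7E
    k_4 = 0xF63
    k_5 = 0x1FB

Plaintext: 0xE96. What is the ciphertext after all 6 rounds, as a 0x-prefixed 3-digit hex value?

s_0 = plaintext = 0xE96
s_1 = Round(s_0, k_0) = 0x90F
s_2 = Round(s_1, k_1) = 0x2E3
s_3 = Round(s_2, k_2) = 0x339
s_4 = Round(s_3, k_3) = 0x98D
s_5 = Round(s_4, k_4) = 0xDDF
s_6 = Round(s_5, k_5) = 0x0BB

0x0BB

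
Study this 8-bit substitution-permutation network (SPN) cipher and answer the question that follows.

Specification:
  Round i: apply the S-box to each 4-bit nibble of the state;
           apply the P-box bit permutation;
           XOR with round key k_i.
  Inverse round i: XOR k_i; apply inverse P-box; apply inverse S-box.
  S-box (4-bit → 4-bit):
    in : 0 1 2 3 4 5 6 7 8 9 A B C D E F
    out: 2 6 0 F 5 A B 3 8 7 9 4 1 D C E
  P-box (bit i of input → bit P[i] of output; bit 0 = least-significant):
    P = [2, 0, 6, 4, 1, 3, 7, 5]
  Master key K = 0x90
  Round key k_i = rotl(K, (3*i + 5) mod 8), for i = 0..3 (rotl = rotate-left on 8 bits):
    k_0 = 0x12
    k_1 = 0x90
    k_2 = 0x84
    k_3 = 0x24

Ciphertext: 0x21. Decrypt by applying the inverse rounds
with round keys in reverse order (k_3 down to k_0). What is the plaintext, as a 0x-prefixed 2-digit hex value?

0x55

s_0 = ciphertext = 0x21
s_1 = InvRound(s_0, k_3) = 0x27
s_2 = InvRound(s_1, k_2) = 0xD0
s_3 = InvRound(s_2, k_1) = 0x2B
s_4 = InvRound(s_3, k_0) = 0x55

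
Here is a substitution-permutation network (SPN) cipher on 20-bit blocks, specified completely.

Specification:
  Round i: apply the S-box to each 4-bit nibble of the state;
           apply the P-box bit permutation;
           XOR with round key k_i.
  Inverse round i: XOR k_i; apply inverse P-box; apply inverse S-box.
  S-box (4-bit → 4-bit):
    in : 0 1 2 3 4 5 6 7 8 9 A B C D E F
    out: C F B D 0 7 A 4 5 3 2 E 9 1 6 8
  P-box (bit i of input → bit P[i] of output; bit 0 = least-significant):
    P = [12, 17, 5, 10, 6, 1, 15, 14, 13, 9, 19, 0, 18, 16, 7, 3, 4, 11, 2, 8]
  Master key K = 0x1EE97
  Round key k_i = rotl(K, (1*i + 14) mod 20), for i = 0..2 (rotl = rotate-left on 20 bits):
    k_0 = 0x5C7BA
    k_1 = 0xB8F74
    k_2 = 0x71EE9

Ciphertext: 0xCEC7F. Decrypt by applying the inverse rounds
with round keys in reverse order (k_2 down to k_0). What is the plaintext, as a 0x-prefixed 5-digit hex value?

s_0 = ciphertext = 0xCEC7F
s_1 = InvRound(s_0, k_2) = 0x8E5B9
s_2 = InvRound(s_1, k_1) = 0xEB2CA
s_3 = InvRound(s_2, k_0) = 0xCA8C1

0xCA8C1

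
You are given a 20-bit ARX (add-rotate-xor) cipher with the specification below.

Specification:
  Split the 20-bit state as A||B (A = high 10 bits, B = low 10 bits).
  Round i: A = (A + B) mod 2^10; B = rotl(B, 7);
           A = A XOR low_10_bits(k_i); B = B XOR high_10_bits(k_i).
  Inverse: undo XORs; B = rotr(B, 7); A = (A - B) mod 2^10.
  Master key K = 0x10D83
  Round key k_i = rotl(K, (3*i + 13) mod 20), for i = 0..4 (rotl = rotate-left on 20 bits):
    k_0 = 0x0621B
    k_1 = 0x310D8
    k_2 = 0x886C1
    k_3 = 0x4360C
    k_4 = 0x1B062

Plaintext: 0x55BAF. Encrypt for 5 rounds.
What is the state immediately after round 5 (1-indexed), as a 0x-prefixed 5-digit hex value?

s_0 = plaintext = 0x55BAF
s_1 = Round(s_0, k_0) = 0xC7BED
s_2 = Round(s_1, k_1) = 0xF4E39
s_3 = Round(s_2, k_2) = 0x336E6
s_4 = Round(s_3, k_3) = 0x6FE51
s_5 = Round(s_4, k_4) = 0x1C8A6

0x1C8A6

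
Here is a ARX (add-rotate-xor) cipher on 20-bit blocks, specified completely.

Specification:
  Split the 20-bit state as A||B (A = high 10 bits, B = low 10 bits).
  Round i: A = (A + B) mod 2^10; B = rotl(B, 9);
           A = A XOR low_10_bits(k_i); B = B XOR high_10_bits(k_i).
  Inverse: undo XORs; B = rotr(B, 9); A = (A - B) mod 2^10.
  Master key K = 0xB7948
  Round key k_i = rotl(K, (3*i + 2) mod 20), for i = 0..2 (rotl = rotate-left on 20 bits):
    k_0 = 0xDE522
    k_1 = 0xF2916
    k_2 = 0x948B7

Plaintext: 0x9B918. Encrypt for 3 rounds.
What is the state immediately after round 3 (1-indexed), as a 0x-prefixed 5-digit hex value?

0xC224A

s_0 = plaintext = 0x9B918
s_1 = Round(s_0, k_0) = 0xA93F5
s_2 = Round(s_1, k_1) = 0xE3C30
s_3 = Round(s_2, k_2) = 0xC224A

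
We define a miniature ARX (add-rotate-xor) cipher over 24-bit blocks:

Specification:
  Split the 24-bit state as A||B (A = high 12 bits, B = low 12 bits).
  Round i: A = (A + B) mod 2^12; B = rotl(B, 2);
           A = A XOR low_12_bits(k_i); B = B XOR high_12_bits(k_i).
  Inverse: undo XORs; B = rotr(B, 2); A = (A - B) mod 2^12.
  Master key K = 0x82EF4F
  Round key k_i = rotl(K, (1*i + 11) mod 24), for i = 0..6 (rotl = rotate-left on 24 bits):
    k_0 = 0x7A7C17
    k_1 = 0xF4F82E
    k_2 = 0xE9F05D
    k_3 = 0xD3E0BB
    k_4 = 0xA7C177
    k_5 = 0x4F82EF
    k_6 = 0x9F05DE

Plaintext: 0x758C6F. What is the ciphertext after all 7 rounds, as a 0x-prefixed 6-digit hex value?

s_0 = plaintext = 0x758C6F
s_1 = Round(s_0, k_0) = 0xFD0618
s_2 = Round(s_1, k_1) = 0xDC672E
s_3 = Round(s_2, k_2) = 0x4A9226
s_4 = Round(s_3, k_3) = 0x6745A6
s_5 = Round(s_4, k_4) = 0xD6DCE5
s_6 = Round(s_5, k_5) = 0x8BD76F
s_7 = Round(s_6, k_6) = 0x5F244D

0x5F244D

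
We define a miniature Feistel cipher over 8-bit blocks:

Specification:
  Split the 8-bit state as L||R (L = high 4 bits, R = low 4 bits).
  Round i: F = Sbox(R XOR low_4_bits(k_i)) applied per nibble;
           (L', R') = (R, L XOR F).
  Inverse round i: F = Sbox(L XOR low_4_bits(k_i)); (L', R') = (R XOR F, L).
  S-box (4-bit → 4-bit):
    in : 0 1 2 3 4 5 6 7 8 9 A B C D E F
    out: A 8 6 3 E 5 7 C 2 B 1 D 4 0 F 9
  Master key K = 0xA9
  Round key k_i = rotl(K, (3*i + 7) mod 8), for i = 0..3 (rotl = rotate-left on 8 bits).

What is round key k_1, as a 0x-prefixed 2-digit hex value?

K = 0xA9
k_0 = rotl(K, (3*0+7) mod 8) = rotl(K, 7) = 0xD4
k_1 = rotl(K, (3*1+7) mod 8) = rotl(K, 2) = 0xA6

0xA6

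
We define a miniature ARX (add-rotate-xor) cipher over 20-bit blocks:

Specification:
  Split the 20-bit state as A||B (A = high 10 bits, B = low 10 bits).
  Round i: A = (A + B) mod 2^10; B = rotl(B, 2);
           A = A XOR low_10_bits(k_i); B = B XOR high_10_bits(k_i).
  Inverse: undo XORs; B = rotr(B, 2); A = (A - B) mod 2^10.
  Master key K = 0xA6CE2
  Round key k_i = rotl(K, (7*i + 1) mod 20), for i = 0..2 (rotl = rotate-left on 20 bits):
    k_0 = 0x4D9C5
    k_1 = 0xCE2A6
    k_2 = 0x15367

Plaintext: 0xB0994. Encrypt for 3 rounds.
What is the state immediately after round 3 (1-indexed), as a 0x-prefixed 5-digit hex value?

s_0 = plaintext = 0xB0994
s_1 = Round(s_0, k_0) = 0x64F67
s_2 = Round(s_1, k_1) = 0x972A7
s_3 = Round(s_2, k_2) = 0x992CA

0x992CA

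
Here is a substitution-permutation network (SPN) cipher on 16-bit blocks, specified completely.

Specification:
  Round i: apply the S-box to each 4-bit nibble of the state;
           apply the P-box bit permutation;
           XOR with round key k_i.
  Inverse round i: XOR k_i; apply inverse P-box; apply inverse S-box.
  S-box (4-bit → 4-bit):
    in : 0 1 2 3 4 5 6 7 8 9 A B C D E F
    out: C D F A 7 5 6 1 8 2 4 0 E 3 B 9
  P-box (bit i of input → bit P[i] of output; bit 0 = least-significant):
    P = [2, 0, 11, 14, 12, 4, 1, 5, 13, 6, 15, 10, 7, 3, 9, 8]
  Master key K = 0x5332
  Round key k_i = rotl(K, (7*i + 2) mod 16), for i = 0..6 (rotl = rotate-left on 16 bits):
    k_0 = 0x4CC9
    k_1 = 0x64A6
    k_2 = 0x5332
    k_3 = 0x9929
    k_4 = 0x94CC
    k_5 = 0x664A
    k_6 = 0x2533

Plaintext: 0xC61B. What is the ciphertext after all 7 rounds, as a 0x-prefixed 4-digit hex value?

s_0 = plaintext = 0xC61B
s_1 = Round(s_0, k_0) = 0xDFA3
s_2 = Round(s_1, k_1) = 0x002D
s_3 = Round(s_2, k_2) = 0xC405
s_4 = Round(s_3, k_3) = 0x3247
s_5 = Round(s_4, k_4) = 0x2192
s_6 = Round(s_5, k_5) = 0x89D7
s_7 = Round(s_6, k_6) = 0x3467

0x3467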